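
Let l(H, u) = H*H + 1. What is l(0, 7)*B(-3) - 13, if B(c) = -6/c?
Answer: -11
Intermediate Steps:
l(H, u) = 1 + H**2 (l(H, u) = H**2 + 1 = 1 + H**2)
l(0, 7)*B(-3) - 13 = (1 + 0**2)*(-6/(-3)) - 13 = (1 + 0)*(-6*(-1/3)) - 13 = 1*2 - 13 = 2 - 13 = -11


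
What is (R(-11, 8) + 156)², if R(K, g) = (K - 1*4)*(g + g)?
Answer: 7056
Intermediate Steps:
R(K, g) = 2*g*(-4 + K) (R(K, g) = (K - 4)*(2*g) = (-4 + K)*(2*g) = 2*g*(-4 + K))
(R(-11, 8) + 156)² = (2*8*(-4 - 11) + 156)² = (2*8*(-15) + 156)² = (-240 + 156)² = (-84)² = 7056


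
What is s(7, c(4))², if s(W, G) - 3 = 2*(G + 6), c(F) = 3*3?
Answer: 1089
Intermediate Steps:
c(F) = 9
s(W, G) = 15 + 2*G (s(W, G) = 3 + 2*(G + 6) = 3 + 2*(6 + G) = 3 + (12 + 2*G) = 15 + 2*G)
s(7, c(4))² = (15 + 2*9)² = (15 + 18)² = 33² = 1089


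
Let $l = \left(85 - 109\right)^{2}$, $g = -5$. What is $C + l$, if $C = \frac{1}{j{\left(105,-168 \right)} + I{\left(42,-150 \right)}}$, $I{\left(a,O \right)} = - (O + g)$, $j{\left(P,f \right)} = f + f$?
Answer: $\frac{104255}{181} \approx 575.99$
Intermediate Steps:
$j{\left(P,f \right)} = 2 f$
$I{\left(a,O \right)} = 5 - O$ ($I{\left(a,O \right)} = - (O - 5) = - (-5 + O) = 5 - O$)
$C = - \frac{1}{181}$ ($C = \frac{1}{2 \left(-168\right) + \left(5 - -150\right)} = \frac{1}{-336 + \left(5 + 150\right)} = \frac{1}{-336 + 155} = \frac{1}{-181} = - \frac{1}{181} \approx -0.0055249$)
$l = 576$ ($l = \left(-24\right)^{2} = 576$)
$C + l = - \frac{1}{181} + 576 = \frac{104255}{181}$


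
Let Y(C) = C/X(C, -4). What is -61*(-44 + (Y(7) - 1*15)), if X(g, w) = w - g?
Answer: 40016/11 ≈ 3637.8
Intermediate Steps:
Y(C) = C/(-4 - C)
-61*(-44 + (Y(7) - 1*15)) = -61*(-44 + (-1*7/(4 + 7) - 1*15)) = -61*(-44 + (-1*7/11 - 15)) = -61*(-44 + (-1*7*1/11 - 15)) = -61*(-44 + (-7/11 - 15)) = -61*(-44 - 172/11) = -61*(-656/11) = 40016/11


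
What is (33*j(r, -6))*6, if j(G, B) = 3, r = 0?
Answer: 594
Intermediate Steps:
(33*j(r, -6))*6 = (33*3)*6 = 99*6 = 594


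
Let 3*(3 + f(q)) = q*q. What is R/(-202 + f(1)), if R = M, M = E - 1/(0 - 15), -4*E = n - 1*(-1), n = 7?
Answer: 29/3070 ≈ 0.0094462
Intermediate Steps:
f(q) = -3 + q**2/3 (f(q) = -3 + (q*q)/3 = -3 + q**2/3)
E = -2 (E = -(7 - 1*(-1))/4 = -(7 + 1)/4 = -1/4*8 = -2)
M = -29/15 (M = -2 - 1/(0 - 15) = -2 - 1/(-15) = -2 - 1*(-1/15) = -2 + 1/15 = -29/15 ≈ -1.9333)
R = -29/15 ≈ -1.9333
R/(-202 + f(1)) = -29/(15*(-202 + (-3 + (1/3)*1**2))) = -29/(15*(-202 + (-3 + (1/3)*1))) = -29/(15*(-202 + (-3 + 1/3))) = -29/(15*(-202 - 8/3)) = -29/(15*(-614/3)) = -29/15*(-3/614) = 29/3070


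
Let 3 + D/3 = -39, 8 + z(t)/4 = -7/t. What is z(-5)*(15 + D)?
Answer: 14652/5 ≈ 2930.4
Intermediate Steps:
z(t) = -32 - 28/t (z(t) = -32 + 4*(-7/t) = -32 - 28/t)
D = -126 (D = -9 + 3*(-39) = -9 - 117 = -126)
z(-5)*(15 + D) = (-32 - 28/(-5))*(15 - 126) = (-32 - 28*(-⅕))*(-111) = (-32 + 28/5)*(-111) = -132/5*(-111) = 14652/5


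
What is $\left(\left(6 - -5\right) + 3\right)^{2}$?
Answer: $196$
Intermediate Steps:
$\left(\left(6 - -5\right) + 3\right)^{2} = \left(\left(6 + 5\right) + 3\right)^{2} = \left(11 + 3\right)^{2} = 14^{2} = 196$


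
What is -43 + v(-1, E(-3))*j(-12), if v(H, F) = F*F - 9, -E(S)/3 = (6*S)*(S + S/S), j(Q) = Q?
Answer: -139903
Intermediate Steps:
E(S) = -18*S*(1 + S) (E(S) = -3*6*S*(S + S/S) = -3*6*S*(S + 1) = -3*6*S*(1 + S) = -18*S*(1 + S))
v(H, F) = -9 + F² (v(H, F) = F² - 9 = -9 + F²)
-43 + v(-1, E(-3))*j(-12) = -43 + (-9 + (-18*(-3)*(1 - 3))²)*(-12) = -43 + (-9 + (-18*(-3)*(-2))²)*(-12) = -43 + (-9 + (-108)²)*(-12) = -43 + (-9 + 11664)*(-12) = -43 + 11655*(-12) = -43 - 139860 = -139903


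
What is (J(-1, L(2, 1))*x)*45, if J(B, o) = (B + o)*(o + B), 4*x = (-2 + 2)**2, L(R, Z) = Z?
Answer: 0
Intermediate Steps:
x = 0 (x = (-2 + 2)**2/4 = (1/4)*0**2 = (1/4)*0 = 0)
J(B, o) = (B + o)**2 (J(B, o) = (B + o)*(B + o) = (B + o)**2)
(J(-1, L(2, 1))*x)*45 = ((-1 + 1)**2*0)*45 = (0**2*0)*45 = (0*0)*45 = 0*45 = 0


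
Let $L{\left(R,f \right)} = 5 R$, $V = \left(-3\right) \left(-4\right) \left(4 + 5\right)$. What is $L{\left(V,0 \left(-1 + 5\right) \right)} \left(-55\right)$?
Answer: $-29700$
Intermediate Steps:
$V = 108$ ($V = 12 \cdot 9 = 108$)
$L{\left(V,0 \left(-1 + 5\right) \right)} \left(-55\right) = 5 \cdot 108 \left(-55\right) = 540 \left(-55\right) = -29700$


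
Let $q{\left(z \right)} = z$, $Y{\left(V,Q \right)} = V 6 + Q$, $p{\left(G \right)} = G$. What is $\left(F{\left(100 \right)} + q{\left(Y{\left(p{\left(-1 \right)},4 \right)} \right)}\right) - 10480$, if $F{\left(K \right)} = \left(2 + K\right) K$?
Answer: $-282$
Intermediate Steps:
$Y{\left(V,Q \right)} = Q + 6 V$ ($Y{\left(V,Q \right)} = 6 V + Q = Q + 6 V$)
$F{\left(K \right)} = K \left(2 + K\right)$
$\left(F{\left(100 \right)} + q{\left(Y{\left(p{\left(-1 \right)},4 \right)} \right)}\right) - 10480 = \left(100 \left(2 + 100\right) + \left(4 + 6 \left(-1\right)\right)\right) - 10480 = \left(100 \cdot 102 + \left(4 - 6\right)\right) - 10480 = \left(10200 - 2\right) - 10480 = 10198 - 10480 = -282$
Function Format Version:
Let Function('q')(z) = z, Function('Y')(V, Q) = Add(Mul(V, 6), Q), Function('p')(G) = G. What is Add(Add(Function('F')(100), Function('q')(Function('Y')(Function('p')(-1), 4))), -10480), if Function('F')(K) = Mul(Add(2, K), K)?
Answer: -282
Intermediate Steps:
Function('Y')(V, Q) = Add(Q, Mul(6, V)) (Function('Y')(V, Q) = Add(Mul(6, V), Q) = Add(Q, Mul(6, V)))
Function('F')(K) = Mul(K, Add(2, K))
Add(Add(Function('F')(100), Function('q')(Function('Y')(Function('p')(-1), 4))), -10480) = Add(Add(Mul(100, Add(2, 100)), Add(4, Mul(6, -1))), -10480) = Add(Add(Mul(100, 102), Add(4, -6)), -10480) = Add(Add(10200, -2), -10480) = Add(10198, -10480) = -282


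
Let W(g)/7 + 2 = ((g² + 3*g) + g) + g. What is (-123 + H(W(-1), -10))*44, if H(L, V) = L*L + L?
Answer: 70356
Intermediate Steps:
W(g) = -14 + 7*g² + 35*g (W(g) = -14 + 7*(((g² + 3*g) + g) + g) = -14 + 7*((g² + 4*g) + g) = -14 + 7*(g² + 5*g) = -14 + (7*g² + 35*g) = -14 + 7*g² + 35*g)
H(L, V) = L + L² (H(L, V) = L² + L = L + L²)
(-123 + H(W(-1), -10))*44 = (-123 + (-14 + 7*(-1)² + 35*(-1))*(1 + (-14 + 7*(-1)² + 35*(-1))))*44 = (-123 + (-14 + 7*1 - 35)*(1 + (-14 + 7*1 - 35)))*44 = (-123 + (-14 + 7 - 35)*(1 + (-14 + 7 - 35)))*44 = (-123 - 42*(1 - 42))*44 = (-123 - 42*(-41))*44 = (-123 + 1722)*44 = 1599*44 = 70356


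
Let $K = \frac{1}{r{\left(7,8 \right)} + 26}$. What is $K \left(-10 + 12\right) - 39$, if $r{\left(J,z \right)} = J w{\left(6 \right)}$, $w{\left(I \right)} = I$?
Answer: $- \frac{1325}{34} \approx -38.971$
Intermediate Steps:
$r{\left(J,z \right)} = 6 J$ ($r{\left(J,z \right)} = J 6 = 6 J$)
$K = \frac{1}{68}$ ($K = \frac{1}{6 \cdot 7 + 26} = \frac{1}{42 + 26} = \frac{1}{68} \approx 0.014706$)
$K \left(-10 + 12\right) - 39 = \frac{-10 + 12}{68} - 39 = \frac{1}{68} \cdot 2 - 39 = \frac{1}{34} - 39 = - \frac{1325}{34}$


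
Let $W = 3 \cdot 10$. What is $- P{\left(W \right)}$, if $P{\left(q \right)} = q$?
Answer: $-30$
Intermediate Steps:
$W = 30$
$- P{\left(W \right)} = \left(-1\right) 30 = -30$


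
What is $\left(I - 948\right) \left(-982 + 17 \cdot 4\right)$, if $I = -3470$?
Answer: $4038052$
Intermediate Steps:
$\left(I - 948\right) \left(-982 + 17 \cdot 4\right) = \left(-3470 - 948\right) \left(-982 + 17 \cdot 4\right) = - 4418 \left(-982 + 68\right) = \left(-4418\right) \left(-914\right) = 4038052$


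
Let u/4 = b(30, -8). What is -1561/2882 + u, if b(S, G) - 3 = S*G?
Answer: -2733697/2882 ≈ -948.54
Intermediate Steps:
b(S, G) = 3 + G*S (b(S, G) = 3 + S*G = 3 + G*S)
u = -948 (u = 4*(3 - 8*30) = 4*(3 - 240) = 4*(-237) = -948)
-1561/2882 + u = -1561/2882 - 948 = -2733697/2882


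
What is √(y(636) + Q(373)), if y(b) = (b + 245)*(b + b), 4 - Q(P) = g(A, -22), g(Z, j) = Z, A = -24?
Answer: 2*√280165 ≈ 1058.6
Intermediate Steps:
Q(P) = 28 (Q(P) = 4 - 1*(-24) = 4 + 24 = 28)
y(b) = 2*b*(245 + b) (y(b) = (245 + b)*(2*b) = 2*b*(245 + b))
√(y(636) + Q(373)) = √(2*636*(245 + 636) + 28) = √(2*636*881 + 28) = √(1120632 + 28) = √1120660 = 2*√280165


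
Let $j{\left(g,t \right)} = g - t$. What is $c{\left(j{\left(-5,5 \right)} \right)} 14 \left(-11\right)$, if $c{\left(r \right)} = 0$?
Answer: $0$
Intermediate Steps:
$c{\left(j{\left(-5,5 \right)} \right)} 14 \left(-11\right) = 0 \cdot 14 \left(-11\right) = 0 \left(-11\right) = 0$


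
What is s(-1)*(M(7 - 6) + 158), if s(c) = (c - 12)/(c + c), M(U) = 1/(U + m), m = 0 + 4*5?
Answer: 43147/42 ≈ 1027.3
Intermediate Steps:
m = 20 (m = 0 + 20 = 20)
M(U) = 1/(20 + U) (M(U) = 1/(U + 20) = 1/(20 + U))
s(c) = (-12 + c)/(2*c) (s(c) = (-12 + c)/((2*c)) = (-12 + c)*(1/(2*c)) = (-12 + c)/(2*c))
s(-1)*(M(7 - 6) + 158) = ((1/2)*(-12 - 1)/(-1))*(1/(20 + (7 - 6)) + 158) = ((1/2)*(-1)*(-13))*(1/(20 + 1) + 158) = 13*(1/21 + 158)/2 = (13/2)*(3319/21) = 43147/42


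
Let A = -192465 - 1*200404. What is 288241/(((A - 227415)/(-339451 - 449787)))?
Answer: 113745375179/310142 ≈ 3.6675e+5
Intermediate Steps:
A = -392869 (A = -192465 - 200404 = -392869)
288241/(((A - 227415)/(-339451 - 449787))) = 288241/(((-392869 - 227415)/(-339451 - 449787))) = 288241/((-620284/(-789238))) = 288241/((-620284*(-1/789238))) = 288241/(310142/394619) = 288241*(394619/310142) = 113745375179/310142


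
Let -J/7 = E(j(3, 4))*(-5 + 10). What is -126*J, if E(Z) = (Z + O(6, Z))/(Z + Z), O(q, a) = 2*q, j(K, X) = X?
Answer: 8820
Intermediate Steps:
E(Z) = (12 + Z)/(2*Z) (E(Z) = (Z + 2*6)/(Z + Z) = (Z + 12)/((2*Z)) = (12 + Z)*(1/(2*Z)) = (12 + Z)/(2*Z))
J = -70 (J = -7*(½)*(12 + 4)/4*(-5 + 10) = -7*(½)*(¼)*16*5 = -14*5 = -7*10 = -70)
-126*J = -126*(-70) = 8820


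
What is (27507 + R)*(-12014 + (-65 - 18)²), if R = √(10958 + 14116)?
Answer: -140973375 - 15375*√2786 ≈ -1.4178e+8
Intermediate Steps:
R = 3*√2786 (R = √25074 = 3*√2786 ≈ 158.35)
(27507 + R)*(-12014 + (-65 - 18)²) = (27507 + 3*√2786)*(-12014 + (-65 - 18)²) = (27507 + 3*√2786)*(-12014 + (-83)²) = (27507 + 3*√2786)*(-12014 + 6889) = (27507 + 3*√2786)*(-5125) = -140973375 - 15375*√2786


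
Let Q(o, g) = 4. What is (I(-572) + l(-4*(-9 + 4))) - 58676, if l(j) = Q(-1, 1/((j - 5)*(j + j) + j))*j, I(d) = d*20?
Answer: -70036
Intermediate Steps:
I(d) = 20*d
l(j) = 4*j
(I(-572) + l(-4*(-9 + 4))) - 58676 = (20*(-572) + 4*(-4*(-9 + 4))) - 58676 = (-11440 + 4*(-4*(-5))) - 58676 = (-11440 + 4*20) - 58676 = (-11440 + 80) - 58676 = -11360 - 58676 = -70036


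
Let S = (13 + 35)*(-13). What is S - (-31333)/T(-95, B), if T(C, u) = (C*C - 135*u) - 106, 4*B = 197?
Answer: -5541212/9081 ≈ -610.20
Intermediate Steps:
B = 197/4 (B = (¼)*197 = 197/4 ≈ 49.250)
T(C, u) = -106 + C² - 135*u (T(C, u) = (C² - 135*u) - 106 = -106 + C² - 135*u)
S = -624 (S = 48*(-13) = -624)
S - (-31333)/T(-95, B) = -624 - (-31333)/(-106 + (-95)² - 135*197/4) = -624 - (-31333)/(-106 + 9025 - 26595/4) = -624 - (-31333)/9081/4 = -624 - (-31333)*4/9081 = -624 - 1*(-125332/9081) = -624 + 125332/9081 = -5541212/9081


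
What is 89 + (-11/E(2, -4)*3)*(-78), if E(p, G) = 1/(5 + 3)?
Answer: 20681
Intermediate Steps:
E(p, G) = ⅛ (E(p, G) = 1/8 = ⅛)
89 + (-11/E(2, -4)*3)*(-78) = 89 + (-11/⅛*3)*(-78) = 89 + (-11*8*3)*(-78) = 89 - 88*3*(-78) = 89 - 264*(-78) = 89 + 20592 = 20681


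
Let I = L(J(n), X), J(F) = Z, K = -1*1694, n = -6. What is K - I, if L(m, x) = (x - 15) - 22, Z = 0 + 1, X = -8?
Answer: -1649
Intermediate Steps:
Z = 1
K = -1694
J(F) = 1
L(m, x) = -37 + x (L(m, x) = (-15 + x) - 22 = -37 + x)
I = -45 (I = -37 - 8 = -45)
K - I = -1694 - 1*(-45) = -1694 + 45 = -1649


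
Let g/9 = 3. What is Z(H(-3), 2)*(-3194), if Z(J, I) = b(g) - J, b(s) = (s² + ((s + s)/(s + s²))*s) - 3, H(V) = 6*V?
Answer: -16677471/7 ≈ -2.3825e+6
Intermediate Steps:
g = 27 (g = 9*3 = 27)
b(s) = -3 + s² + 2*s²/(s + s²) (b(s) = (s² + ((2*s)/(s + s²))*s) - 3 = (s² + (2*s/(s + s²))*s) - 3 = (s² + 2*s²/(s + s²)) - 3 = -3 + s² + 2*s²/(s + s²))
Z(J, I) = 10191/14 - J (Z(J, I) = (-3 + 27² + 27³ - 1*27)/(1 + 27) - J = (-3 + 729 + 19683 - 27)/28 - J = (1/28)*20382 - J = 10191/14 - J)
Z(H(-3), 2)*(-3194) = (10191/14 - 6*(-3))*(-3194) = (10191/14 - 1*(-18))*(-3194) = (10191/14 + 18)*(-3194) = (10443/14)*(-3194) = -16677471/7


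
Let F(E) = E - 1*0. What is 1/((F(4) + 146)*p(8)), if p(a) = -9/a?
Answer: -4/675 ≈ -0.0059259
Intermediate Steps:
F(E) = E (F(E) = E + 0 = E)
1/((F(4) + 146)*p(8)) = 1/((4 + 146)*(-9/8)) = 1/(150*(-9*⅛)) = 1/(150*(-9/8)) = 1/(-675/4) = -4/675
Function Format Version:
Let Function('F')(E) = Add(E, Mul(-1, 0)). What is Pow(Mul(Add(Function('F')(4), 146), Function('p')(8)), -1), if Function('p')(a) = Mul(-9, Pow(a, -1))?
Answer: Rational(-4, 675) ≈ -0.0059259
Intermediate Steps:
Function('F')(E) = E (Function('F')(E) = Add(E, 0) = E)
Pow(Mul(Add(Function('F')(4), 146), Function('p')(8)), -1) = Pow(Mul(Add(4, 146), Mul(-9, Pow(8, -1))), -1) = Pow(Mul(150, Mul(-9, Rational(1, 8))), -1) = Pow(Mul(150, Rational(-9, 8)), -1) = Pow(Rational(-675, 4), -1) = Rational(-4, 675)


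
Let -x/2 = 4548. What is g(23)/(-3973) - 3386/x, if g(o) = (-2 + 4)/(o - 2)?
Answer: 47080991/126484428 ≈ 0.37223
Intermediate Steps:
x = -9096 (x = -2*4548 = -9096)
g(o) = 2/(-2 + o)
g(23)/(-3973) - 3386/x = (2/(-2 + 23))/(-3973) - 3386/(-9096) = (2/21)*(-1/3973) - 3386*(-1/9096) = (2*(1/21))*(-1/3973) + 1693/4548 = (2/21)*(-1/3973) + 1693/4548 = -2/83433 + 1693/4548 = 47080991/126484428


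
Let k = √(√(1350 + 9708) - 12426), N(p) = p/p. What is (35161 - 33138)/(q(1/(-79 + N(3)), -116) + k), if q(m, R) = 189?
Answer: 2023/(189 + I*√(12426 - √11058)) ≈ 7.9586 - 4.6741*I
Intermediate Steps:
N(p) = 1
k = √(-12426 + √11058) (k = √(√11058 - 12426) = √(-12426 + √11058) ≈ 111.0*I)
(35161 - 33138)/(q(1/(-79 + N(3)), -116) + k) = (35161 - 33138)/(189 + √(-12426 + √11058)) = 2023/(189 + √(-12426 + √11058))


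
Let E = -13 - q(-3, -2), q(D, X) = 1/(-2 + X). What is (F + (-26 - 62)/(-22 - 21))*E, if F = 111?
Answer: -247911/172 ≈ -1441.3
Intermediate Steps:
E = -51/4 (E = -13 - 1/(-2 - 2) = -13 - 1/(-4) = -13 - 1*(-¼) = -13 + ¼ = -51/4 ≈ -12.750)
(F + (-26 - 62)/(-22 - 21))*E = (111 + (-26 - 62)/(-22 - 21))*(-51/4) = (111 - 88/(-43))*(-51/4) = (111 - 88*(-1/43))*(-51/4) = (111 + 88/43)*(-51/4) = (4861/43)*(-51/4) = -247911/172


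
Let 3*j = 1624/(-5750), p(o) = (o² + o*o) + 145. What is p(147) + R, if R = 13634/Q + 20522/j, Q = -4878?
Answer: -172917494635/990234 ≈ -1.7462e+5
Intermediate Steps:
p(o) = 145 + 2*o² (p(o) = (o² + o²) + 145 = 2*o² + 145 = 145 + 2*o²)
j = -812/8625 (j = (1624/(-5750))/3 = (1624*(-1/5750))/3 = (⅓)*(-812/2875) = -812/8625 ≈ -0.094145)
R = -215857011577/990234 (R = 13634/(-4878) + 20522/(-812/8625) = 13634*(-1/4878) + 20522*(-8625/812) = -6817/2439 - 88501125/406 = -215857011577/990234 ≈ -2.1799e+5)
p(147) + R = (145 + 2*147²) - 215857011577/990234 = (145 + 2*21609) - 215857011577/990234 = (145 + 43218) - 215857011577/990234 = 43363 - 215857011577/990234 = -172917494635/990234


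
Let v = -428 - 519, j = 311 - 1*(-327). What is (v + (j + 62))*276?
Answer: -68172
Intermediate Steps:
j = 638 (j = 311 + 327 = 638)
v = -947
(v + (j + 62))*276 = (-947 + (638 + 62))*276 = (-947 + 700)*276 = -247*276 = -68172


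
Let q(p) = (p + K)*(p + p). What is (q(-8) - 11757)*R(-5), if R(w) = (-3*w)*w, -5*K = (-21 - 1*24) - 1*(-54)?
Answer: 870015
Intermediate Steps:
K = -9/5 (K = -((-21 - 1*24) - 1*(-54))/5 = -((-21 - 24) + 54)/5 = -(-45 + 54)/5 = -⅕*9 = -9/5 ≈ -1.8000)
q(p) = 2*p*(-9/5 + p) (q(p) = (p - 9/5)*(p + p) = (-9/5 + p)*(2*p) = 2*p*(-9/5 + p))
R(w) = -3*w²
(q(-8) - 11757)*R(-5) = ((⅖)*(-8)*(-9 + 5*(-8)) - 11757)*(-3*(-5)²) = ((⅖)*(-8)*(-9 - 40) - 11757)*(-3*25) = ((⅖)*(-8)*(-49) - 11757)*(-75) = (784/5 - 11757)*(-75) = -58001/5*(-75) = 870015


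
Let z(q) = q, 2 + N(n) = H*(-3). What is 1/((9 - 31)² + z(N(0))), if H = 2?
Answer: 1/476 ≈ 0.0021008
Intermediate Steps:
N(n) = -8 (N(n) = -2 + 2*(-3) = -2 - 6 = -8)
1/((9 - 31)² + z(N(0))) = 1/((9 - 31)² - 8) = 1/((-22)² - 8) = 1/(484 - 8) = 1/476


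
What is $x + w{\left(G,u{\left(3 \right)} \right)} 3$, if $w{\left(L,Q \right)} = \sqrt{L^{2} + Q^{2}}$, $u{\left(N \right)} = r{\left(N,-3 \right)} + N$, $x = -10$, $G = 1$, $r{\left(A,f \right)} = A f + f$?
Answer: $-10 + 3 \sqrt{82} \approx 17.166$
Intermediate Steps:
$r{\left(A,f \right)} = f + A f$
$u{\left(N \right)} = -3 - 2 N$ ($u{\left(N \right)} = - 3 \left(1 + N\right) + N = \left(-3 - 3 N\right) + N = -3 - 2 N$)
$x + w{\left(G,u{\left(3 \right)} \right)} 3 = -10 + \sqrt{1^{2} + \left(-3 - 6\right)^{2}} \cdot 3 = -10 + \sqrt{1 + \left(-3 - 6\right)^{2}} \cdot 3 = -10 + \sqrt{1 + \left(-9\right)^{2}} \cdot 3 = -10 + \sqrt{1 + 81} \cdot 3 = -10 + \sqrt{82} \cdot 3 = -10 + 3 \sqrt{82}$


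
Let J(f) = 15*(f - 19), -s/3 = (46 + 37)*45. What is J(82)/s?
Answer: -7/83 ≈ -0.084337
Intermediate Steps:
s = -11205 (s = -3*(46 + 37)*45 = -249*45 = -3*3735 = -11205)
J(f) = -285 + 15*f (J(f) = 15*(-19 + f) = -285 + 15*f)
J(82)/s = (-285 + 15*82)/(-11205) = (-285 + 1230)*(-1/11205) = 945*(-1/11205) = -7/83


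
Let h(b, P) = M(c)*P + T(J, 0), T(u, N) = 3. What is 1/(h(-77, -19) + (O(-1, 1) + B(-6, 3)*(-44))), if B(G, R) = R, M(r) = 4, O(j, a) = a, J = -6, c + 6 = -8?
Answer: -1/204 ≈ -0.0049020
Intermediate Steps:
c = -14 (c = -6 - 8 = -14)
h(b, P) = 3 + 4*P (h(b, P) = 4*P + 3 = 3 + 4*P)
1/(h(-77, -19) + (O(-1, 1) + B(-6, 3)*(-44))) = 1/((3 + 4*(-19)) + (1 + 3*(-44))) = 1/((3 - 76) + (1 - 132)) = 1/(-73 - 131) = 1/(-204) = -1/204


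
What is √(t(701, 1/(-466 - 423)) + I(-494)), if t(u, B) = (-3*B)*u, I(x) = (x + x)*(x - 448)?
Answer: √735550462983/889 ≈ 964.73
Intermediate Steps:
I(x) = 2*x*(-448 + x) (I(x) = (2*x)*(-448 + x) = 2*x*(-448 + x))
t(u, B) = -3*B*u
√(t(701, 1/(-466 - 423)) + I(-494)) = √(-3*701/(-466 - 423) + 2*(-494)*(-448 - 494)) = √(-3*701/(-889) + 2*(-494)*(-942)) = √(-3*(-1/889)*701 + 930696) = √(2103/889 + 930696) = √(827390847/889) = √735550462983/889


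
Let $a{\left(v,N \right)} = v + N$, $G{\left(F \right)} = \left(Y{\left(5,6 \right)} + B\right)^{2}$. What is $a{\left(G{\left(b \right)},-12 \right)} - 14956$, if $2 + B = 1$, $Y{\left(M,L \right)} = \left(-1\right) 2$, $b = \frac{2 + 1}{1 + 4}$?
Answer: $-14959$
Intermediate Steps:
$b = \frac{3}{5} \approx 0.6$
$Y{\left(M,L \right)} = -2$
$B = -1$ ($B = -2 + 1 = -1$)
$G{\left(F \right)} = 9$ ($G{\left(F \right)} = \left(-2 - 1\right)^{2} = \left(-3\right)^{2} = 9$)
$a{\left(v,N \right)} = N + v$
$a{\left(G{\left(b \right)},-12 \right)} - 14956 = \left(-12 + 9\right) - 14956 = -3 - 14956 = -14959$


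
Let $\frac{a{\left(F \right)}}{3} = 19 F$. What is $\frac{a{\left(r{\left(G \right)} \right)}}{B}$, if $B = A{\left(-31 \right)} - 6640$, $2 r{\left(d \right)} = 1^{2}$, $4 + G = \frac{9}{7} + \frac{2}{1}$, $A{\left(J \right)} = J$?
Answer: $- \frac{57}{13342} \approx -0.0042722$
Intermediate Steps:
$G = - \frac{5}{7}$ ($G = -4 + \left(\frac{9}{7} + \frac{2}{1}\right) = -4 + \left(9 \cdot \frac{1}{7} + 2 \cdot 1\right) = -4 + \left(\frac{9}{7} + 2\right) = -4 + \frac{23}{7} = - \frac{5}{7} \approx -0.71429$)
$r{\left(d \right)} = \frac{1}{2}$ ($r{\left(d \right)} = \frac{1^{2}}{2} = \frac{1}{2} \cdot 1 = \frac{1}{2}$)
$B = -6671$ ($B = -31 - 6640 = -6671$)
$a{\left(F \right)} = 57 F$ ($a{\left(F \right)} = 3 \cdot 19 F = 57 F$)
$\frac{a{\left(r{\left(G \right)} \right)}}{B} = \frac{57 \cdot \frac{1}{2}}{-6671} = \frac{57}{2} \left(- \frac{1}{6671}\right) = - \frac{57}{13342}$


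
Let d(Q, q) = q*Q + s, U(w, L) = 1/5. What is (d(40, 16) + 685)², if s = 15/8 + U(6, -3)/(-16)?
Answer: 11267610201/6400 ≈ 1.7606e+6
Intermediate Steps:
U(w, L) = ⅕
s = 149/80 (s = 15/8 + (⅕)/(-16) = 15*(⅛) + (⅕)*(-1/16) = 15/8 - 1/80 = 149/80 ≈ 1.8625)
d(Q, q) = 149/80 + Q*q (d(Q, q) = q*Q + 149/80 = Q*q + 149/80 = 149/80 + Q*q)
(d(40, 16) + 685)² = ((149/80 + 40*16) + 685)² = ((149/80 + 640) + 685)² = (51349/80 + 685)² = (106149/80)² = 11267610201/6400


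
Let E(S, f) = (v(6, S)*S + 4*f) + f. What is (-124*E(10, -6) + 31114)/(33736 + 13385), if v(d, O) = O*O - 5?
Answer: -82966/47121 ≈ -1.7607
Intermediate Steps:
v(d, O) = -5 + O**2 (v(d, O) = O**2 - 5 = -5 + O**2)
E(S, f) = 5*f + S*(-5 + S**2) (E(S, f) = ((-5 + S**2)*S + 4*f) + f = (S*(-5 + S**2) + 4*f) + f = (4*f + S*(-5 + S**2)) + f = 5*f + S*(-5 + S**2))
(-124*E(10, -6) + 31114)/(33736 + 13385) = (-124*(5*(-6) + 10*(-5 + 10**2)) + 31114)/(33736 + 13385) = (-124*(-30 + 10*(-5 + 100)) + 31114)/47121 = (-124*(-30 + 10*95) + 31114)*(1/47121) = (-124*(-30 + 950) + 31114)*(1/47121) = (-124*920 + 31114)*(1/47121) = (-114080 + 31114)*(1/47121) = -82966*1/47121 = -82966/47121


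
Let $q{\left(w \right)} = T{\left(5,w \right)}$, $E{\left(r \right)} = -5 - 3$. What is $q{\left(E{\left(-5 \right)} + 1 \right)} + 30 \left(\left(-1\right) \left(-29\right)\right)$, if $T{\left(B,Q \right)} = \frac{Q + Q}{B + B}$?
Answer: $\frac{4343}{5} \approx 868.6$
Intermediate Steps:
$E{\left(r \right)} = -8$ ($E{\left(r \right)} = -5 - 3 = -8$)
$T{\left(B,Q \right)} = \frac{Q}{B}$ ($T{\left(B,Q \right)} = \frac{2 Q}{2 B} = 2 Q \frac{1}{2 B} = \frac{Q}{B}$)
$q{\left(w \right)} = \frac{w}{5}$
$q{\left(E{\left(-5 \right)} + 1 \right)} + 30 \left(\left(-1\right) \left(-29\right)\right) = \frac{-8 + 1}{5} + 30 \left(\left(-1\right) \left(-29\right)\right) = \frac{1}{5} \left(-7\right) + 30 \cdot 29 = - \frac{7}{5} + 870 = \frac{4343}{5}$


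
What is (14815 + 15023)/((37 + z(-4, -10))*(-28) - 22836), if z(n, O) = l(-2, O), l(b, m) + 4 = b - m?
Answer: -14919/11992 ≈ -1.2441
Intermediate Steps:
l(b, m) = -4 + b - m (l(b, m) = -4 + (b - m) = -4 + b - m)
z(n, O) = -6 - O (z(n, O) = -4 - 2 - O = -6 - O)
(14815 + 15023)/((37 + z(-4, -10))*(-28) - 22836) = (14815 + 15023)/((37 + (-6 - 1*(-10)))*(-28) - 22836) = 29838/((37 + (-6 + 10))*(-28) - 22836) = 29838/((37 + 4)*(-28) - 22836) = 29838/(41*(-28) - 22836) = 29838/(-1148 - 22836) = 29838/(-23984) = 29838*(-1/23984) = -14919/11992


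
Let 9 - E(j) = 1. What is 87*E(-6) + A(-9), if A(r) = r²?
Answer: 777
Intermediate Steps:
E(j) = 8 (E(j) = 9 - 1*1 = 9 - 1 = 8)
87*E(-6) + A(-9) = 87*8 + (-9)² = 696 + 81 = 777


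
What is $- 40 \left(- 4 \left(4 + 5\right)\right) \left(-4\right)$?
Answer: $-5760$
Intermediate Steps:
$- 40 \left(- 4 \left(4 + 5\right)\right) \left(-4\right) = - 40 \left(\left(-4\right) 9\right) \left(-4\right) = \left(-40\right) \left(-36\right) \left(-4\right) = 1440 \left(-4\right) = -5760$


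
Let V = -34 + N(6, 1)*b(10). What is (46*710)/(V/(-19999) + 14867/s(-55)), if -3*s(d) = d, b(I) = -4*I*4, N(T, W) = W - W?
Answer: 35924203700/891977269 ≈ 40.275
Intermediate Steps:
N(T, W) = 0
b(I) = -16*I
s(d) = -d/3
V = -34 (V = -34 + 0*(-16*10) = -34 + 0*(-160) = -34 + 0 = -34)
(46*710)/(V/(-19999) + 14867/s(-55)) = (46*710)/(-34/(-19999) + 14867/((-1/3*(-55)))) = 32660/(-34*(-1/19999) + 14867/(55/3)) = 32660/(34/19999 + 14867*(3/55)) = 32660/(34/19999 + 44601/55) = 32660/(891977269/1099945) = 32660*(1099945/891977269) = 35924203700/891977269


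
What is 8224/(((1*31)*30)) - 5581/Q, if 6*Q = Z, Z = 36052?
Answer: 66337417/8382090 ≈ 7.9142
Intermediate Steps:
Q = 18026/3 (Q = (1/6)*36052 = 18026/3 ≈ 6008.7)
8224/(((1*31)*30)) - 5581/Q = 8224/(((1*31)*30)) - 5581/18026/3 = 8224/((31*30)) - 5581*3/18026 = 8224/930 - 16743/18026 = 8224*(1/930) - 16743/18026 = 4112/465 - 16743/18026 = 66337417/8382090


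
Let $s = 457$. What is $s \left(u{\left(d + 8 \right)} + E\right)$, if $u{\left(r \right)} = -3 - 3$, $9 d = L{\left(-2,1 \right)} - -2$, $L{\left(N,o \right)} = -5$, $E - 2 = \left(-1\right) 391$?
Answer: $-180515$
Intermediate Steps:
$E = -389$ ($E = 2 - 391 = -389$)
$d = - \frac{1}{3}$ ($d = \frac{-5 - -2}{9} = \frac{-5 + 2}{9} = \frac{1}{9} \left(-3\right) = - \frac{1}{3} \approx -0.33333$)
$u{\left(r \right)} = -6$ ($u{\left(r \right)} = -3 - 3 = -6$)
$s \left(u{\left(d + 8 \right)} + E\right) = 457 \left(-6 - 389\right) = 457 \left(-395\right) = -180515$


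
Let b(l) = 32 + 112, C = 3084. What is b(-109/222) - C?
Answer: -2940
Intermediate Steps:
b(l) = 144
b(-109/222) - C = 144 - 1*3084 = 144 - 3084 = -2940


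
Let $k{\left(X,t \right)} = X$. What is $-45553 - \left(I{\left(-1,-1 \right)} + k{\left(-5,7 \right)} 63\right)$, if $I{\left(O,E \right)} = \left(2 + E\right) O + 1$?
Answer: $-45238$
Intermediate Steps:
$I{\left(O,E \right)} = 1 + O \left(2 + E\right)$ ($I{\left(O,E \right)} = O \left(2 + E\right) + 1 = 1 + O \left(2 + E\right)$)
$-45553 - \left(I{\left(-1,-1 \right)} + k{\left(-5,7 \right)} 63\right) = -45553 - \left(\left(1 + 2 \left(-1\right) - -1\right) - 315\right) = -45553 - \left(\left(1 - 2 + 1\right) - 315\right) = -45553 - \left(0 - 315\right) = -45553 - -315 = -45553 + 315 = -45238$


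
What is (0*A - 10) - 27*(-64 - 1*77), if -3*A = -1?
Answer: 3797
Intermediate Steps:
A = ⅓ (A = -⅓*(-1) = ⅓ ≈ 0.33333)
(0*A - 10) - 27*(-64 - 1*77) = (0*(⅓) - 10) - 27*(-64 - 1*77) = (0 - 10) - 27*(-64 - 77) = -10 - 27*(-141) = -10 + 3807 = 3797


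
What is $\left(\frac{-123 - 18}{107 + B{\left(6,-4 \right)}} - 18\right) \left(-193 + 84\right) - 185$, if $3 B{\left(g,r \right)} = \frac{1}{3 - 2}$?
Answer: $\frac{618301}{322} \approx 1920.2$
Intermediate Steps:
$B{\left(g,r \right)} = \frac{1}{3}$ ($B{\left(g,r \right)} = \frac{1}{3 \left(3 - 2\right)} = \frac{1}{3 \cdot 1} = \frac{1}{3} \cdot 1 = \frac{1}{3}$)
$\left(\frac{-123 - 18}{107 + B{\left(6,-4 \right)}} - 18\right) \left(-193 + 84\right) - 185 = \left(\frac{-123 - 18}{107 + \frac{1}{3}} - 18\right) \left(-193 + 84\right) - 185 = \left(- \frac{141}{\frac{322}{3}} - 18\right) \left(-109\right) - 185 = \left(\left(-141\right) \frac{3}{322} - 18\right) \left(-109\right) - 185 = \left(- \frac{423}{322} - 18\right) \left(-109\right) - 185 = \left(- \frac{6219}{322}\right) \left(-109\right) - 185 = \frac{677871}{322} - 185 = \frac{618301}{322}$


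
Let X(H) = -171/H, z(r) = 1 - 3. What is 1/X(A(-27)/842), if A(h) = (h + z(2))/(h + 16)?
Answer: -29/1583802 ≈ -1.8310e-5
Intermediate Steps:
z(r) = -2
A(h) = (-2 + h)/(16 + h) (A(h) = (h - 2)/(h + 16) = (-2 + h)/(16 + h))
1/X(A(-27)/842) = 1/(-171*842*(16 - 27)/(-2 - 27)) = 1/(-171/((-29/(-11))*(1/842))) = 1/(-171/(-1/11*(-29)*(1/842))) = 1/(-171/((29/11)*(1/842))) = 1/(-171/29/9262) = 1/(-171*9262/29) = 1/(-1583802/29) = -29/1583802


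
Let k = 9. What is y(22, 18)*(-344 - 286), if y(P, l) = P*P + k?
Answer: -310590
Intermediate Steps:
y(P, l) = 9 + P² (y(P, l) = P*P + 9 = P² + 9 = 9 + P²)
y(22, 18)*(-344 - 286) = (9 + 22²)*(-344 - 286) = (9 + 484)*(-630) = 493*(-630) = -310590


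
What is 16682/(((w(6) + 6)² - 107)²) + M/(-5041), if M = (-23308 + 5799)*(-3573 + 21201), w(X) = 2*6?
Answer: 14534040467990/237375649 ≈ 61228.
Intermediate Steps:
w(X) = 12
M = -308648652 (M = -17509*17628 = -308648652)
16682/(((w(6) + 6)² - 107)²) + M/(-5041) = 16682/(((12 + 6)² - 107)²) - 308648652/(-5041) = 16682/((18² - 107)²) - 308648652*(-1/5041) = 16682/((324 - 107)²) + 308648652/5041 = 16682/(217²) + 308648652/5041 = 16682/47089 + 308648652/5041 = 14534040467990/237375649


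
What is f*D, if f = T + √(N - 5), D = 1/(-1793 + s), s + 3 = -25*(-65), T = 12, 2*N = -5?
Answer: -4/57 - I*√30/342 ≈ -0.070175 - 0.016015*I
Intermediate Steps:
N = -5/2 (N = (½)*(-5) = -5/2 ≈ -2.5000)
s = 1622 (s = -3 - 25*(-65) = -3 + 1625 = 1622)
D = -1/171 (D = 1/(-1793 + 1622) = 1/(-171) = -1/171 ≈ -0.0058480)
f = 12 + I*√30/2 (f = 12 + √(-5/2 - 5) = 12 + √(-15/2) = 12 + I*√30/2 ≈ 12.0 + 2.7386*I)
f*D = (12 + I*√30/2)*(-1/171) = -4/57 - I*√30/342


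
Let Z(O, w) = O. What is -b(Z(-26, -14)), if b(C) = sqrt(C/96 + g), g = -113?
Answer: -I*sqrt(16311)/12 ≈ -10.643*I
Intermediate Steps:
b(C) = sqrt(-113 + C/96) (b(C) = sqrt(C/96 - 113) = sqrt(-113 + C/96))
-b(Z(-26, -14)) = -sqrt(-65088 + 6*(-26))/24 = -sqrt(-65088 - 156)/24 = -sqrt(-65244)/24 = -2*I*sqrt(16311)/24 = -I*sqrt(16311)/12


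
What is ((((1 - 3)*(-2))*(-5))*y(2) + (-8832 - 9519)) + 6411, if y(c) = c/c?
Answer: -11960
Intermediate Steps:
y(c) = 1
((((1 - 3)*(-2))*(-5))*y(2) + (-8832 - 9519)) + 6411 = ((((1 - 3)*(-2))*(-5))*1 + (-8832 - 9519)) + 6411 = ((-2*(-2)*(-5))*1 - 18351) + 6411 = ((4*(-5))*1 - 18351) + 6411 = (-20*1 - 18351) + 6411 = (-20 - 18351) + 6411 = -18371 + 6411 = -11960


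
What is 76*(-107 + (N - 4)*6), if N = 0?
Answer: -9956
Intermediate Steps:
76*(-107 + (N - 4)*6) = 76*(-107 + (0 - 4)*6) = 76*(-107 - 4*6) = 76*(-107 - 24) = 76*(-131) = -9956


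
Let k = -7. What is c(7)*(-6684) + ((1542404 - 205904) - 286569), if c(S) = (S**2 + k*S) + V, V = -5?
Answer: 1083351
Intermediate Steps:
c(S) = -5 + S**2 - 7*S (c(S) = (S**2 - 7*S) - 5 = -5 + S**2 - 7*S)
c(7)*(-6684) + ((1542404 - 205904) - 286569) = (-5 + 7**2 - 7*7)*(-6684) + ((1542404 - 205904) - 286569) = (-5 + 49 - 49)*(-6684) + (1336500 - 286569) = -5*(-6684) + 1049931 = 33420 + 1049931 = 1083351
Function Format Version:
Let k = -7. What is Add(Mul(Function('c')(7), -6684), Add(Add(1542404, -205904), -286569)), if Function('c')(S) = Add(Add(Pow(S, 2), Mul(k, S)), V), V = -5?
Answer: 1083351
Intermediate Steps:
Function('c')(S) = Add(-5, Pow(S, 2), Mul(-7, S)) (Function('c')(S) = Add(Add(Pow(S, 2), Mul(-7, S)), -5) = Add(-5, Pow(S, 2), Mul(-7, S)))
Add(Mul(Function('c')(7), -6684), Add(Add(1542404, -205904), -286569)) = Add(Mul(Add(-5, Pow(7, 2), Mul(-7, 7)), -6684), Add(Add(1542404, -205904), -286569)) = Add(Mul(Add(-5, 49, -49), -6684), Add(1336500, -286569)) = Add(Mul(-5, -6684), 1049931) = Add(33420, 1049931) = 1083351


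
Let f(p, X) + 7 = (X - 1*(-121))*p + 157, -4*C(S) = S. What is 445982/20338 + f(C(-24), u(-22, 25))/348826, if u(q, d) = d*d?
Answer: 38916050180/1773605797 ≈ 21.942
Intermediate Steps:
C(S) = -S/4
u(q, d) = d²
f(p, X) = 150 + p*(121 + X) (f(p, X) = -7 + ((X - 1*(-121))*p + 157) = -7 + ((X + 121)*p + 157) = -7 + ((121 + X)*p + 157) = -7 + (p*(121 + X) + 157) = -7 + (157 + p*(121 + X)) = 150 + p*(121 + X))
445982/20338 + f(C(-24), u(-22, 25))/348826 = 445982/20338 + (150 + 121*(-¼*(-24)) + 25²*(-¼*(-24)))/348826 = 445982*(1/20338) + (150 + 121*6 + 625*6)*(1/348826) = 222991/10169 + (150 + 726 + 3750)*(1/348826) = 222991/10169 + 4626*(1/348826) = 222991/10169 + 2313/174413 = 38916050180/1773605797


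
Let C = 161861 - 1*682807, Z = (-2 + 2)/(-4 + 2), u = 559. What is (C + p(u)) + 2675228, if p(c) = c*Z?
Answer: 2154282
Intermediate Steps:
Z = 0 (Z = 0/(-2) = 0*(-1/2) = 0)
C = -520946 (C = 161861 - 682807 = -520946)
p(c) = 0 (p(c) = c*0 = 0)
(C + p(u)) + 2675228 = (-520946 + 0) + 2675228 = -520946 + 2675228 = 2154282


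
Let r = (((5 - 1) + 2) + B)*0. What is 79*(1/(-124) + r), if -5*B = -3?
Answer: -79/124 ≈ -0.63710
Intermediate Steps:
B = 3/5 (B = -1/5*(-3) = 3/5 ≈ 0.60000)
r = 0 (r = (((5 - 1) + 2) + 3/5)*0 = ((4 + 2) + 3/5)*0 = (6 + 3/5)*0 = (33/5)*0 = 0)
79*(1/(-124) + r) = 79*(1/(-124) + 0) = 79*(-1/124 + 0) = 79*(-1/124) = -79/124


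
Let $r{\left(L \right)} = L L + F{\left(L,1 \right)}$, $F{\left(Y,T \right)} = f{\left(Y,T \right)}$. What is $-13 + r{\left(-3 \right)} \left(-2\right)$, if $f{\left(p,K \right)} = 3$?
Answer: $-37$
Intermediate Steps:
$F{\left(Y,T \right)} = 3$
$r{\left(L \right)} = 3 + L^{2}$ ($r{\left(L \right)} = L L + 3 = L^{2} + 3 = 3 + L^{2}$)
$-13 + r{\left(-3 \right)} \left(-2\right) = -13 + \left(3 + \left(-3\right)^{2}\right) \left(-2\right) = -13 + \left(3 + 9\right) \left(-2\right) = -13 + 12 \left(-2\right) = -13 - 24 = -37$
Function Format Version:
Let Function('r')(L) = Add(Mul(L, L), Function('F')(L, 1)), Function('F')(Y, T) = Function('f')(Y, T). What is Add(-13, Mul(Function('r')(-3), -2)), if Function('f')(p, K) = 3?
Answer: -37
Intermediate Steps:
Function('F')(Y, T) = 3
Function('r')(L) = Add(3, Pow(L, 2)) (Function('r')(L) = Add(Mul(L, L), 3) = Add(Pow(L, 2), 3) = Add(3, Pow(L, 2)))
Add(-13, Mul(Function('r')(-3), -2)) = Add(-13, Mul(Add(3, Pow(-3, 2)), -2)) = Add(-13, Mul(Add(3, 9), -2)) = Add(-13, Mul(12, -2)) = Add(-13, -24) = -37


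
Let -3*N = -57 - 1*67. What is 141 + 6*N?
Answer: 389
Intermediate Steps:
N = 124/3 (N = -(-57 - 1*67)/3 = -(-57 - 67)/3 = -⅓*(-124) = 124/3 ≈ 41.333)
141 + 6*N = 141 + 6*(124/3) = 141 + 248 = 389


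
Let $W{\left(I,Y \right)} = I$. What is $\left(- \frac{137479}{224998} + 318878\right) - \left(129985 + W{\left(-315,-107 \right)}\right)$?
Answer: $\frac{42571284105}{224998} \approx 1.8921 \cdot 10^{5}$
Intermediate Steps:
$\left(- \frac{137479}{224998} + 318878\right) - \left(129985 + W{\left(-315,-107 \right)}\right) = \left(- \frac{137479}{224998} + 318878\right) - 129670 = \frac{71746774765}{224998} - 129670 = \frac{42571284105}{224998}$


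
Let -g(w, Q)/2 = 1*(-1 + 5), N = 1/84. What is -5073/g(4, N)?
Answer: 5073/8 ≈ 634.13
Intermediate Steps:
N = 1/84 ≈ 0.011905
g(w, Q) = -8 (g(w, Q) = -2*(-1 + 5) = -2*4 = -8)
-5073/g(4, N) = -5073/(-8) = -5073*(-⅛) = 5073/8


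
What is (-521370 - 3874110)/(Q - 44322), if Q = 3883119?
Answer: -1465160/1279599 ≈ -1.1450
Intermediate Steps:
(-521370 - 3874110)/(Q - 44322) = (-521370 - 3874110)/(3883119 - 44322) = -4395480/3838797 = -4395480*1/3838797 = -1465160/1279599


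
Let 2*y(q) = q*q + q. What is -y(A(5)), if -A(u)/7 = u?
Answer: -595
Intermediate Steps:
A(u) = -7*u
y(q) = q/2 + q²/2 (y(q) = (q*q + q)/2 = (q² + q)/2 = (q + q²)/2 = q/2 + q²/2)
-y(A(5)) = -(-7*5)*(1 - 7*5)/2 = -(-35)*(1 - 35)/2 = -(-35)*(-34)/2 = -1*595 = -595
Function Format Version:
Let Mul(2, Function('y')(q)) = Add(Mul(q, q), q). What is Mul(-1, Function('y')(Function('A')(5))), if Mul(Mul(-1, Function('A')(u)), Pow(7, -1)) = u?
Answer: -595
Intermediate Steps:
Function('A')(u) = Mul(-7, u)
Function('y')(q) = Add(Mul(Rational(1, 2), q), Mul(Rational(1, 2), Pow(q, 2))) (Function('y')(q) = Mul(Rational(1, 2), Add(Mul(q, q), q)) = Mul(Rational(1, 2), Add(Pow(q, 2), q)) = Mul(Rational(1, 2), Add(q, Pow(q, 2))) = Add(Mul(Rational(1, 2), q), Mul(Rational(1, 2), Pow(q, 2))))
Mul(-1, Function('y')(Function('A')(5))) = Mul(-1, Mul(Rational(1, 2), Mul(-7, 5), Add(1, Mul(-7, 5)))) = Mul(-1, Mul(Rational(1, 2), -35, Add(1, -35))) = Mul(-1, Mul(Rational(1, 2), -35, -34)) = Mul(-1, 595) = -595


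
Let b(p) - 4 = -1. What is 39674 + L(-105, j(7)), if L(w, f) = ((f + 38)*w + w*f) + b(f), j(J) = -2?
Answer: 36107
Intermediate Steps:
b(p) = 3 (b(p) = 4 - 1 = 3)
L(w, f) = 3 + f*w + w*(38 + f) (L(w, f) = ((f + 38)*w + w*f) + 3 = ((38 + f)*w + f*w) + 3 = (w*(38 + f) + f*w) + 3 = (f*w + w*(38 + f)) + 3 = 3 + f*w + w*(38 + f))
39674 + L(-105, j(7)) = 39674 + (3 + 38*(-105) + 2*(-2)*(-105)) = 39674 + (3 - 3990 + 420) = 39674 - 3567 = 36107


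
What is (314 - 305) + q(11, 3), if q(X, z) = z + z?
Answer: 15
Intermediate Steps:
q(X, z) = 2*z
(314 - 305) + q(11, 3) = (314 - 305) + 2*3 = 9 + 6 = 15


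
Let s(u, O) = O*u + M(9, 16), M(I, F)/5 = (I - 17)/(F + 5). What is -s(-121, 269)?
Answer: 683569/21 ≈ 32551.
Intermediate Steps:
M(I, F) = 5*(-17 + I)/(5 + F) (M(I, F) = 5*((I - 17)/(F + 5)) = 5*((-17 + I)/(5 + F)) = 5*(-17 + I)/(5 + F))
s(u, O) = -40/21 + O*u (s(u, O) = O*u + 5*(-17 + 9)/(5 + 16) = O*u + 5*(-8)/21 = O*u + 5*(1/21)*(-8) = O*u - 40/21 = -40/21 + O*u)
-s(-121, 269) = -(-40/21 + 269*(-121)) = -(-40/21 - 32549) = -1*(-683569/21) = 683569/21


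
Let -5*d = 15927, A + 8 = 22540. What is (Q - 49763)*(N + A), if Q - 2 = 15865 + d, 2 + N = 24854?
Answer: -8785325288/5 ≈ -1.7571e+9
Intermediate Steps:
N = 24852 (N = -2 + 24854 = 24852)
A = 22532 (A = -8 + 22540 = 22532)
d = -15927/5 (d = -1/5*15927 = -15927/5 ≈ -3185.4)
Q = 63408/5 (Q = 2 + (15865 - 15927/5) = 2 + 63398/5 = 63408/5 ≈ 12682.)
(Q - 49763)*(N + A) = (63408/5 - 49763)*(24852 + 22532) = -185407/5*47384 = -8785325288/5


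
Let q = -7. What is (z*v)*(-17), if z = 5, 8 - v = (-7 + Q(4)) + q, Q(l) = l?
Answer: -1530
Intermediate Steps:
v = 18 (v = 8 - ((-7 + 4) - 7) = 8 - (-3 - 7) = 8 - 1*(-10) = 8 + 10 = 18)
(z*v)*(-17) = (5*18)*(-17) = 90*(-17) = -1530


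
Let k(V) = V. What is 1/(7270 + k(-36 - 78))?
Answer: 1/7156 ≈ 0.00013974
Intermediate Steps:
1/(7270 + k(-36 - 78)) = 1/(7270 + (-36 - 78)) = 1/(7270 - 114) = 1/7156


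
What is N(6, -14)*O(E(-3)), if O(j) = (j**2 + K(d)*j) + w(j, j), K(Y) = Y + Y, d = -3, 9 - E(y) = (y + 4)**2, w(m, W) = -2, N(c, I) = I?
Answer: -196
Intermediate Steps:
E(y) = 9 - (4 + y)**2 (E(y) = 9 - (y + 4)**2 = 9 - (4 + y)**2)
K(Y) = 2*Y
O(j) = -2 + j**2 - 6*j (O(j) = (j**2 + (2*(-3))*j) - 2 = (j**2 - 6*j) - 2 = -2 + j**2 - 6*j)
N(6, -14)*O(E(-3)) = -14*(-2 + (9 - (4 - 3)**2)**2 - 6*(9 - (4 - 3)**2)) = -14*(-2 + (9 - 1*1**2)**2 - 6*(9 - 1*1**2)) = -14*(-2 + (9 - 1*1)**2 - 6*(9 - 1*1)) = -14*(-2 + (9 - 1)**2 - 6*(9 - 1)) = -14*(-2 + 8**2 - 6*8) = -14*(-2 + 64 - 48) = -14*14 = -196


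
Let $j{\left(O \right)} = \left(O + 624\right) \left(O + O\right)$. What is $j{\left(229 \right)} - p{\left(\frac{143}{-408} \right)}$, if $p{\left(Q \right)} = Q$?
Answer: $\frac{159395135}{408} \approx 3.9067 \cdot 10^{5}$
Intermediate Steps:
$j{\left(O \right)} = 2 O \left(624 + O\right)$ ($j{\left(O \right)} = \left(624 + O\right) 2 O = 2 O \left(624 + O\right)$)
$j{\left(229 \right)} - p{\left(\frac{143}{-408} \right)} = 2 \cdot 229 \left(624 + 229\right) - \frac{143}{-408} = 2 \cdot 229 \cdot 853 - 143 \left(- \frac{1}{408}\right) = 390674 - - \frac{143}{408} = 390674 + \frac{143}{408} = \frac{159395135}{408}$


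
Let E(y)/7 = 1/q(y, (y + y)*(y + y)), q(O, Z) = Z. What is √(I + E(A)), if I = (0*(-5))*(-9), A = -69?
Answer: √7/138 ≈ 0.019172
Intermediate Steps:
I = 0 (I = 0*(-9) = 0)
E(y) = 7/(4*y²) (E(y) = 7/(((y + y)*(y + y))) = 7/(((2*y)*(2*y))) = 7/((4*y²)) = 7*(1/(4*y²)) = 7/(4*y²))
√(I + E(A)) = √(0 + (7/4)/(-69)²) = √(0 + (7/4)*(1/4761)) = √(0 + 7/19044) = √(7/19044) = √7/138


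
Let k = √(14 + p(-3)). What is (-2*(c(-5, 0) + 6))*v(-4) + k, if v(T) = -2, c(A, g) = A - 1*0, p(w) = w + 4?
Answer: 4 + √15 ≈ 7.8730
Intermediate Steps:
p(w) = 4 + w
c(A, g) = A (c(A, g) = A + 0 = A)
k = √15 (k = √(14 + (4 - 3)) = √(14 + 1) = √15 ≈ 3.8730)
(-2*(c(-5, 0) + 6))*v(-4) + k = -2*(-5 + 6)*(-2) + √15 = -2*1*(-2) + √15 = -2*(-2) + √15 = 4 + √15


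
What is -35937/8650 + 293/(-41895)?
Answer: -301623013/72478350 ≈ -4.1616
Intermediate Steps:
-35937/8650 + 293/(-41895) = -35937*1/8650 + 293*(-1/41895) = -35937/8650 - 293/41895 = -301623013/72478350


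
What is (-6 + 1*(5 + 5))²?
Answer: 16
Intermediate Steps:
(-6 + 1*(5 + 5))² = (-6 + 1*10)² = (-6 + 10)² = 4² = 16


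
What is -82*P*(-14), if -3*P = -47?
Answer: 53956/3 ≈ 17985.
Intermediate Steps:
P = 47/3 (P = -⅓*(-47) = 47/3 ≈ 15.667)
-82*P*(-14) = -82*47/3*(-14) = -3854/3*(-14) = 53956/3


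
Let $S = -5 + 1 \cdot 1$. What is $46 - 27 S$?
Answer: $154$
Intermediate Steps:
$S = -4$ ($S = -5 + 1 = -4$)
$46 - 27 S = 46 - -108 = 46 + 108 = 154$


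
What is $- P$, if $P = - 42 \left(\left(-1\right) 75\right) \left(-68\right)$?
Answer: $214200$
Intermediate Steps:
$P = -214200$ ($P = \left(-42\right) \left(-75\right) \left(-68\right) = 3150 \left(-68\right) = -214200$)
$- P = \left(-1\right) \left(-214200\right) = 214200$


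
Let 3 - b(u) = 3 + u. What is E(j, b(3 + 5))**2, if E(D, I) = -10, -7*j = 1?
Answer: 100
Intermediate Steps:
b(u) = -u (b(u) = 3 - (3 + u) = 3 + (-3 - u) = -u)
j = -1/7 (j = -1/7*1 = -1/7 ≈ -0.14286)
E(j, b(3 + 5))**2 = (-10)**2 = 100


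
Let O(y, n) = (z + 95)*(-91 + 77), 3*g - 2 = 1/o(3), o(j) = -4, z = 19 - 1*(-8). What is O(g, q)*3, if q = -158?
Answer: -5124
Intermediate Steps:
z = 27 (z = 19 + 8 = 27)
g = 7/12 (g = ⅔ + (⅓)/(-4) = ⅔ + (⅓)*(-¼) = ⅔ - 1/12 = 7/12 ≈ 0.58333)
O(y, n) = -1708 (O(y, n) = (27 + 95)*(-91 + 77) = 122*(-14) = -1708)
O(g, q)*3 = -1708*3 = -5124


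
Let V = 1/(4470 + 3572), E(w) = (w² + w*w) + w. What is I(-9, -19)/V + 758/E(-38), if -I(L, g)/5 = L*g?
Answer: -9798171371/1425 ≈ -6.8759e+6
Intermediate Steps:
E(w) = w + 2*w² (E(w) = (w² + w²) + w = 2*w² + w = w + 2*w²)
V = 1/8042 ≈ 0.00012435
I(L, g) = -5*L*g
I(-9, -19)/V + 758/E(-38) = (-5*(-9)*(-19))/(1/8042) + 758/((-38*(1 + 2*(-38)))) = -855*8042 + 758/((-38*(1 - 76))) = -6875910 + 758/((-38*(-75))) = -6875910 + 758/2850 = -6875910 + 758*(1/2850) = -6875910 + 379/1425 = -9798171371/1425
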